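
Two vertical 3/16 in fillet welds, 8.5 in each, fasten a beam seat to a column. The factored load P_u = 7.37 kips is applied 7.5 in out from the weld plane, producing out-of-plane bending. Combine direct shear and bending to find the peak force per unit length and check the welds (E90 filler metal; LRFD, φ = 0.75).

E90XX → F_EXX = 90 ksi.
L_w = 2 × 8.5 = 17 in; section modulus (unit throat) S = 2 × L²/6 = 24.08 in².
Direct shear f_v = P/L_w = 7.37/17 = 0.4335 kip/in.
Moment M = P × e = 7.37 × 7.5 = 55.275 kip·in; bending f_b = M/S = 2.295 kip/in.
f_max = √(f_v² + f_b²) = √(0.4335² + 2.295²) = 2.336 kip/in.
φr_n = 0.75 × 0.6 × 90 × (0.707 × 0.1875) = 5.369 kip/in → adequate.

f_max ≈ 2.34 kip/in; adequate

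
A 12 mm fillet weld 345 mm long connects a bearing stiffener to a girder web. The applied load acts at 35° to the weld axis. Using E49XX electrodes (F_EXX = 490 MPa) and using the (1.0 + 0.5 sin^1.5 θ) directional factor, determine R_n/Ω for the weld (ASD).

t_e = 0.707 × 12 = 8.484 mm; A_we = 8.484 × 345 = 2927 mm².
Directional factor: 1.0 + 0.5 sin^1.5(35°) = 1.217.
F_nw = 0.6 × 490 × 1.217 = 357.9 MPa.
R_n/Ω = (357.9 × 2927) / 2.0 × 10⁻³ = 523.7 kN.

R_n/Ω ≈ 524 kN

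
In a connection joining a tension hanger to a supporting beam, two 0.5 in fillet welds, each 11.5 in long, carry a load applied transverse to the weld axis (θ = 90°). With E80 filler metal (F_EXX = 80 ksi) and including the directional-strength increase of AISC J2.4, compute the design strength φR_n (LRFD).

t_e = 0.707 × 0.5 = 0.3535 in; A_we = 0.3535 × 23 = 8.13 in².
Directional factor: 1.0 + 0.5 sin^1.5(90°) = 1.5.
F_nw = 0.6 × 80 × 1.5 = 72 ksi.
φR_n = 0.75 × 72 × 8.13 = 439 kip.

φR_n ≈ 439 kip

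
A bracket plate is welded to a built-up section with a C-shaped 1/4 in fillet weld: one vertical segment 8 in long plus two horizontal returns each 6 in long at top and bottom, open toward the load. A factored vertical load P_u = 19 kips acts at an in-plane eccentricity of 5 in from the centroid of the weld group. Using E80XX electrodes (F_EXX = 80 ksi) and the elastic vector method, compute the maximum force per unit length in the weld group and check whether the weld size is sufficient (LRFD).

f_max ≈ 2.53 kip/in; adequate

Total weld length L_w = 20 in. Treat welds as unit-width lines.
Centroid: x̄ = 2×6×3 / 20 = 1.8 in from the vertical weld.
Polar moment about centroid: J = I_x + I_y = [8³/12 + 2×6×4²] + [8×1.8² + 2(6³/12 + 6×1.2²)] = 313.9 in³.
Direct shear f_v = P/L_w = 19 / 20 = 0.95 kip/in (vertical).
Torsion M = P·e = 19 × 5 = 95 kip·in.
Critical point at (x, y) = (4.2, 4) from centroid. f_tx = M·y/J = 1.211 kip/in; f_ty = M·x/J = 1.271 kip/in.
Resultant f_max = √[f_tx² + (f_v + f_ty)²] = √[1.211² + (0.95 + 1.271)²] = 2.53 kip/in.
Capacity per unit length: φr_n = 0.75 × 0.6 × 80 × (0.707 × 0.25) = 6.363 kip/in.
2.53 ≤ 6.363 → adequate.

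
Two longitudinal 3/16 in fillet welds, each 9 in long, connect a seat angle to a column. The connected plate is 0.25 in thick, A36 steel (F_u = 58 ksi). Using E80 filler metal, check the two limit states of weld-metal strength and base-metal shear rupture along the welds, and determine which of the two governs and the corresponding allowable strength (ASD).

E80XX → F_EXX = 80 ksi.
t_e = 0.707 × 0.1875 = 0.1326 in; L = 18 in.
Weld metal: R_n/Ω = (1/2.0) × 0.6 × 80 × 0.1326 × 18 = 57.27 kips.
Base metal (shear rupture): R_n/Ω = (1/2.0) × 0.6 × 58 × 0.25 × 18 = 78.3 kips.
Governing: weld metal.

R_n/Ω ≈ 57.3 kips (weld metal governs)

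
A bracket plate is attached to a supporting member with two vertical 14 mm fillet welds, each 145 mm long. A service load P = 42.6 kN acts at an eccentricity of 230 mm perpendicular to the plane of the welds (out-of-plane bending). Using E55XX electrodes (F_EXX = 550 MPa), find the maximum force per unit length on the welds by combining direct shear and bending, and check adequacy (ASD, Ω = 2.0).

L_w = 2 × 145 = 290 mm; section modulus (unit throat) S = 2 × L²/6 = 7008 mm².
Direct shear f_v = P/L_w = 42.6×10³/290 = 146.9 N/mm.
Moment M = P × e = 42.6×10³ × 230 = 9798000 N·mm; bending f_b = M/S = 1398 N/mm.
f_max = √(f_v² + f_b²) = √(146.9² + 1398²) = 1406 N/mm.
r_n/Ω = (1/2.0) × 0.6 × 550 × (0.707 × 14) = 1633 N/mm → adequate.

f_max ≈ 1410 N/mm; adequate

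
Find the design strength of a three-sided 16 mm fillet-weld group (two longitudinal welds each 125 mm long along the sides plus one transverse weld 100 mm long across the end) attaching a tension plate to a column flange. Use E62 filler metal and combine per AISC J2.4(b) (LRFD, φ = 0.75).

φR_n ≈ 1140 kN

E62XX → F_EXX = 620 MPa.
t_e = 0.707 × 16 = 11.31 mm.
R_nwl = 0.6 × 620 × 11.31 × 250 × 10⁻³ = 1052 kN (longitudinal, 2 welds).
R_nwt = 0.6 × 620 × 11.31 × 100 × 10⁻³ = 420.8 kN (transverse, base value).
(i) R_nwl + R_nwt = 1473 kN; (ii) 0.85 R_nwl + 1.5 R_nwt = 1525 kN.
R_n = max = 1525 kN [governs: (ii)]; φR_n = 1144 kN.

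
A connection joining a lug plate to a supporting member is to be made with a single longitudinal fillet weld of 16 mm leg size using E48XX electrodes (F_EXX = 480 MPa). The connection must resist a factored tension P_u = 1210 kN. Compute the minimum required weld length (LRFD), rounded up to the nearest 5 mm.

Throat t_e = 0.707 × 16 = 11.31 mm.
φr_n = 0.75 × 0.6 × 480 × 11.31 × 10⁻³ = 2.443 kN/mm.
L_req = P_u / φr_n = 1210 / 2.443 = 495.2 mm total.
Round up → use L = 500 mm.

L = 500 mm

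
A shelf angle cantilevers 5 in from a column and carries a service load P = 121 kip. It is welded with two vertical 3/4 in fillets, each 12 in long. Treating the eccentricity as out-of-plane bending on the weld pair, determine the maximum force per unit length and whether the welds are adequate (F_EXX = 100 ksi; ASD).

f_max ≈ 13.6 kip/in; adequate

L_w = 2 × 12 = 24 in; section modulus (unit throat) S = 2 × L²/6 = 48 in².
Direct shear f_v = P/L_w = 121/24 = 5.042 kip/in.
Moment M = P × e = 121 × 5 = 605 kip·in; bending f_b = M/S = 12.6 kip/in.
f_max = √(f_v² + f_b²) = √(5.042² + 12.6²) = 13.58 kip/in.
r_n/Ω = (1/2.0) × 0.6 × 100 × (0.707 × 0.75) = 15.91 kip/in → adequate.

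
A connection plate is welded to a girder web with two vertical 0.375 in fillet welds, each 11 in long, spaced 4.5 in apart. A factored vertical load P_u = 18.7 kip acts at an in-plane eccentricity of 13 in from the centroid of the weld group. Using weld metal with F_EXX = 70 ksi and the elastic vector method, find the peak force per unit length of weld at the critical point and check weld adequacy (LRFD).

Total weld length L_w = 22 in. Treat welds as unit-width lines.
Polar moment about centroid: J = 2[d³/12 + d(b/2)²] = 2[11³/12 + 11×2.25²] = 333.2 in³.
Direct shear f_v = P/L_w = 18.7 / 22 = 0.85 kip/in (vertical).
Torsion M = P·e = 18.7 × 13 = 243.1 kip·in.
Critical point at (x, y) = (2.25, 5.5) from centroid. f_tx = M·y/J = 4.013 kip/in; f_ty = M·x/J = 1.642 kip/in.
Resultant f_max = √[f_tx² + (f_v + f_ty)²] = √[4.013² + (0.85 + 1.642)²] = 4.723 kip/in.
Capacity per unit length: φr_n = 0.75 × 0.6 × 70 × (0.707 × 0.375) = 8.351 kip/in.
4.723 ≤ 8.351 → adequate.

f_max ≈ 4.72 kip/in; adequate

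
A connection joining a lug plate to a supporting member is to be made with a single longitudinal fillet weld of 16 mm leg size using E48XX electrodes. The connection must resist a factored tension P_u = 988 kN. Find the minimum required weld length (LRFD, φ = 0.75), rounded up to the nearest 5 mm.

L = 405 mm

E48XX → F_EXX = 480 MPa.
Throat t_e = 0.707 × 16 = 11.31 mm.
φr_n = 0.75 × 0.6 × 480 × 11.31 × 10⁻³ = 2.443 kN/mm.
L_req = P_u / φr_n = 988 / 2.443 = 404.4 mm total.
Round up → use L = 405 mm.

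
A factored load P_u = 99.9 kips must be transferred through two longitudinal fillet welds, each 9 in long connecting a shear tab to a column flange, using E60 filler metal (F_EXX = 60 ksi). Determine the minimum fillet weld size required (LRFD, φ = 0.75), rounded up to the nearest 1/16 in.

Total weld length L = 18 in.
Required throat t_e = P_u / (φ × 0.6 F_EXX × L) = 99.9 / (0.75 × 0.6 × 60 × 18) = 0.2056 in.
Required leg w = t_e / 0.707 = 0.2907 in → use 5/16 in.

w = 5/16 in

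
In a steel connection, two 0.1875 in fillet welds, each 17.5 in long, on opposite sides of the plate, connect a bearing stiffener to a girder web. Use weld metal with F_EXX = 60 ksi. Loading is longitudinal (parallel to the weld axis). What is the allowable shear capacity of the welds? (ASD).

Effective throat t_e = 0.707 × 0.1875 = 0.1326 in.
Total length L = 35 in; A_we = 0.1326 × 35 = 4.64 in².
F_nw = 0.6 F_EXX = 0.6 × 60 = 36 ksi.
R_n = 36 × 4.64 = 167 kip; R_n/Ω = 167/2.0 = 83.51 kip.

R_n/Ω ≈ 83.5 kip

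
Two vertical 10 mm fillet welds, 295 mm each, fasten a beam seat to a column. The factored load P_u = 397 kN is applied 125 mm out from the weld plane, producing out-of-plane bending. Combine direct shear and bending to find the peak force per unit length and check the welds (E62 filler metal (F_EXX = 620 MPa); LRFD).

L_w = 2 × 295 = 590 mm; section modulus (unit throat) S = 2 × L²/6 = 29010 mm².
Direct shear f_v = P/L_w = 397×10³/590 = 672.9 N/mm.
Moment M = P × e = 397×10³ × 125 = 49625000 N·mm; bending f_b = M/S = 1711 N/mm.
f_max = √(f_v² + f_b²) = √(672.9² + 1711²) = 1838 N/mm.
φr_n = 0.75 × 0.6 × 620 × (0.707 × 10) = 1973 N/mm → adequate.

f_max ≈ 1840 N/mm; adequate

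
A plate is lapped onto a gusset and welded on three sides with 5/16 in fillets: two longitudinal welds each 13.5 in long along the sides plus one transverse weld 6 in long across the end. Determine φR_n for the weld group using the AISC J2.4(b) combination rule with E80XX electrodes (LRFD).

E80XX → F_EXX = 80 ksi.
t_e = 0.707 × 0.3125 = 0.2209 in.
R_nwl = 0.6 × 80 × 0.2209 × 27 = 286.3 kips (longitudinal, 2 welds).
R_nwt = 0.6 × 80 × 0.2209 × 6 = 63.63 kips (transverse, base value).
(i) R_nwl + R_nwt = 350 kips; (ii) 0.85 R_nwl + 1.5 R_nwt = 338.8 kips.
R_n = max = 350 kips [governs: (i)]; φR_n = 262.5 kips.

φR_n ≈ 262 kips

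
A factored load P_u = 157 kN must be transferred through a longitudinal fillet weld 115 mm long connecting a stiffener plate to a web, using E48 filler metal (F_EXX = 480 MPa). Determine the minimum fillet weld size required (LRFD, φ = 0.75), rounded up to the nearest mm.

Total weld length L = 115 mm.
Required throat t_e = P_u / (φ × 0.6 F_EXX × L) = 157 / (0.75 × 0.6 × 480 × 115 × 10⁻³) = 6.32 mm.
Required leg w = t_e / 0.707 = 8.94 mm → use 9 mm.

w = 9 mm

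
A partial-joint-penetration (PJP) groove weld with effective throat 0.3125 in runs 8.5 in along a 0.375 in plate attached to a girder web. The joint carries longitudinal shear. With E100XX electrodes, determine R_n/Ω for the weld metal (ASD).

R_n/Ω ≈ 79.7 kips

E100XX → F_EXX = 100 ksi.
Effective throat (given) t_e = 0.3125 in.
A_we = 0.3125 × 8.5 = 2.656 in².
F_nw = 0.6 F_EXX = 60 ksi.
R_n/Ω = (60 × 2.656) / 2.0 = 79.69 kips.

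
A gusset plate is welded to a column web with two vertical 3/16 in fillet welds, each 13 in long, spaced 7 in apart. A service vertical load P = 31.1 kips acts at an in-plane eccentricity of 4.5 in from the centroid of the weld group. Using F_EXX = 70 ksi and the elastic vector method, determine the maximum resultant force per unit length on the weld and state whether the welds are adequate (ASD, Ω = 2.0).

f_max ≈ 2.33 kip/in; adequate

Total weld length L_w = 26 in. Treat welds as unit-width lines.
Polar moment about centroid: J = 2[d³/12 + d(b/2)²] = 2[13³/12 + 13×3.5²] = 684.7 in³.
Direct shear f_v = P/L_w = 31.1 / 26 = 1.196 kip/in (vertical).
Torsion M = P·e = 31.1 × 4.5 = 139.95 kip·in.
Critical point at (x, y) = (3.5, 6.5) from centroid. f_tx = M·y/J = 1.329 kip/in; f_ty = M·x/J = 0.7154 kip/in.
Resultant f_max = √[f_tx² + (f_v + f_ty)²] = √[1.329² + (1.196 + 0.7154)²] = 2.328 kip/in.
Capacity per unit length: r_n/Ω = (1/2.0) × 0.6 × 70 × (0.707 × 0.1875) = 2.784 kip/in.
2.328 ≤ 2.784 → adequate.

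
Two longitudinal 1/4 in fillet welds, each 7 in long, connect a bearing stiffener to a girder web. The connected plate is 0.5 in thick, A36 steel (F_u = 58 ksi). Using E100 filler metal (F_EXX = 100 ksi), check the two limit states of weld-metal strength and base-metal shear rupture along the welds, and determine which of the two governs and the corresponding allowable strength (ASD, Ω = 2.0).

R_n/Ω ≈ 74.2 kips (weld metal governs)

t_e = 0.707 × 0.25 = 0.1767 in; L = 14 in.
Weld metal: R_n/Ω = (1/2.0) × 0.6 × 100 × 0.1767 × 14 = 74.23 kips.
Base metal (shear rupture): R_n/Ω = (1/2.0) × 0.6 × 58 × 0.5 × 14 = 121.8 kips.
Governing: weld metal.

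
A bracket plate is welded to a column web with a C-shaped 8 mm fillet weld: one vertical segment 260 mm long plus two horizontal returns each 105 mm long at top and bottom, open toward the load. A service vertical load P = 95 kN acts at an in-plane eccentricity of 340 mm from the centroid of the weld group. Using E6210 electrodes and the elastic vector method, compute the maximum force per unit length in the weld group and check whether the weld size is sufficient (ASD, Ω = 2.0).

E62XX → F_EXX = 620 MPa.
Total weld length L_w = 470 mm. Treat welds as unit-width lines.
Centroid: x̄ = 2×105×52.5 / 470 = 23.46 mm from the vertical weld.
Polar moment about centroid: J = I_x + I_y = [260³/12 + 2×105×130²] + [260×23.46² + 2(105³/12 + 105×29.04²)] = 5527000 mm³.
Direct shear f_v = P/L_w = 95×10³ / 470 = 202.1 N/mm (vertical).
Torsion M = P·e = 95×10³ × 340 = 32300000 N·mm.
Critical point at (x, y) = (81.54, 130) from centroid. f_tx = M·y/J = 759.8 N/mm; f_ty = M·x/J = 476.6 N/mm.
Resultant f_max = √[f_tx² + (f_v + f_ty)²] = √[759.8² + (202.1 + 476.6)²] = 1019 N/mm.
Capacity per unit length: r_n/Ω = (1/2.0) × 0.6 × 620 × (0.707 × 8) = 1052 N/mm.
1019 ≤ 1052 → adequate.

f_max ≈ 1020 N/mm; adequate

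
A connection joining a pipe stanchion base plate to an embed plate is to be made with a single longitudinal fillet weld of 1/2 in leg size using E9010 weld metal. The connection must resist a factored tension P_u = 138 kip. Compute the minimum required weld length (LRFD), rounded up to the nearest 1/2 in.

E90XX → F_EXX = 90 ksi.
Throat t_e = 0.707 × 0.5 = 0.3535 in.
φr_n = 0.75 × 0.6 × 90 × 0.3535 = 14.32 kip/in.
L_req = P_u / φr_n = 138 / 14.32 = 9.639 in total.
Round up → use L = 10 in.

L = 10 in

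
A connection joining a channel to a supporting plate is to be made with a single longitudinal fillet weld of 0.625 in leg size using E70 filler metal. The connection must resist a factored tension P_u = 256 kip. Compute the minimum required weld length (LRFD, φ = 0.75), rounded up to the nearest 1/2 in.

L = 18.5 in

E70XX → F_EXX = 70 ksi.
Throat t_e = 0.707 × 0.625 = 0.4419 in.
φr_n = 0.75 × 0.6 × 70 × 0.4419 = 13.92 kip/in.
L_req = P_u / φr_n = 256 / 13.92 = 18.39 in total.
Round up → use L = 18.5 in.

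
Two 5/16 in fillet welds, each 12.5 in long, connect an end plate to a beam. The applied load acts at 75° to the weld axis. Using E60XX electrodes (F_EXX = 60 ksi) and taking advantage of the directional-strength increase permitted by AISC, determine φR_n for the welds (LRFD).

φR_n ≈ 220 kip

t_e = 0.707 × 0.3125 = 0.2209 in; A_we = 0.2209 × 25 = 5.523 in².
Directional factor: 1.0 + 0.5 sin^1.5(75°) = 1.475.
F_nw = 0.6 × 60 × 1.475 = 53.09 ksi.
φR_n = 0.75 × 53.09 × 5.523 = 219.9 kip.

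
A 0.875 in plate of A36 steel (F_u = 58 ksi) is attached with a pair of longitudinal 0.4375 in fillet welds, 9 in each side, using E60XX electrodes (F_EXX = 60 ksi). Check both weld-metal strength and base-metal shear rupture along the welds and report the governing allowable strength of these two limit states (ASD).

R_n/Ω ≈ 100 kip (weld metal governs)

t_e = 0.707 × 0.4375 = 0.3093 in; L = 18 in.
Weld metal: R_n/Ω = (1/2.0) × 0.6 × 60 × 0.3093 × 18 = 100.2 kip.
Base metal (shear rupture): R_n/Ω = (1/2.0) × 0.6 × 58 × 0.875 × 18 = 274 kip.
Governing: weld metal.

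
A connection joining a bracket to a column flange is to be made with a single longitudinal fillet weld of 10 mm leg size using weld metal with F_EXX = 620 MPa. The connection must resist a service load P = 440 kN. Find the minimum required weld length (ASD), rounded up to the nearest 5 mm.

Throat t_e = 0.707 × 10 = 7.07 mm.
r_n/Ω = (0.6 × 620 × 7.07) / 2.0 = 1315 N/mm = 1.315 kN/mm.
L_req = P / (r_n/Ω) = 440 / 1.315 = 334.6 mm total.
Round up → use L = 335 mm.

L = 335 mm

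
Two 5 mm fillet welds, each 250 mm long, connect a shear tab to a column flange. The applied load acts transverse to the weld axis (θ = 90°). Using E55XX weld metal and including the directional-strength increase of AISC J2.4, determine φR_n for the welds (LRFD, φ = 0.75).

E55XX → F_EXX = 550 MPa.
t_e = 0.707 × 5 = 3.535 mm; A_we = 3.535 × 500 = 1767 mm².
Directional factor: 1.0 + 0.5 sin^1.5(90°) = 1.5.
F_nw = 0.6 × 550 × 1.5 = 495 MPa.
φR_n = 0.75 × 495 × 1767 × 10⁻³ = 656.2 kN.

φR_n ≈ 656 kN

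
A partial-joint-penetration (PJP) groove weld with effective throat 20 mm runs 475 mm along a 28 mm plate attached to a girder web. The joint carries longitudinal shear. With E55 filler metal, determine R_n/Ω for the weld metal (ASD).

R_n/Ω ≈ 1570 kN

E55XX → F_EXX = 550 MPa.
Effective throat (given) t_e = 20 mm.
A_we = 20 × 475 = 9500 mm².
F_nw = 0.6 F_EXX = 330 MPa.
R_n/Ω = (330 × 9500) / 2.0 × 10⁻³ = 1568 kN.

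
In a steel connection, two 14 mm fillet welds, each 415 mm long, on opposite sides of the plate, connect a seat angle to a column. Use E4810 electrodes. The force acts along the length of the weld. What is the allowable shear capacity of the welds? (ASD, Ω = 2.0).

E48XX → F_EXX = 480 MPa.
Effective throat t_e = 0.707 × 14 = 9.898 mm.
Total length L = 830 mm; A_we = 9.898 × 830 = 8215 mm².
F_nw = 0.6 F_EXX = 0.6 × 480 = 288 MPa.
R_n = 288 × 8215 × 10⁻³ = 2366 kN; R_n/Ω = 2366/2.0 = 1183 kN.

R_n/Ω ≈ 1180 kN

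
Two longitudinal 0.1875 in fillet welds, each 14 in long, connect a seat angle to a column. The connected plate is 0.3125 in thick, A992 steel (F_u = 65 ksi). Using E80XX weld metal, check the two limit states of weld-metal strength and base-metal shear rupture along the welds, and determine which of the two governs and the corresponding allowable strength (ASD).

E80XX → F_EXX = 80 ksi.
t_e = 0.707 × 0.1875 = 0.1326 in; L = 28 in.
Weld metal: R_n/Ω = (1/2.0) × 0.6 × 80 × 0.1326 × 28 = 89.08 kip.
Base metal (shear rupture): R_n/Ω = (1/2.0) × 0.6 × 65 × 0.3125 × 28 = 170.6 kip.
Governing: weld metal.

R_n/Ω ≈ 89.1 kip (weld metal governs)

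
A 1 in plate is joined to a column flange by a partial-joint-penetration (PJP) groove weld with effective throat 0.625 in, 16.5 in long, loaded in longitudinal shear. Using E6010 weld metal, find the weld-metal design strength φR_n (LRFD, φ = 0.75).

φR_n ≈ 278 kip

E60XX → F_EXX = 60 ksi.
Effective throat (given) t_e = 0.625 in.
A_we = 0.625 × 16.5 = 10.31 in².
F_nw = 0.6 F_EXX = 36 ksi.
φR_n = 0.75 × 36 × 10.31 = 278.4 kip.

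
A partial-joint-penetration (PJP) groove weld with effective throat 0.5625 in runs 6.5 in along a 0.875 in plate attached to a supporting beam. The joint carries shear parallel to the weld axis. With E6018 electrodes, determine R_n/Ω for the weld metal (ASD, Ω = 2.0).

R_n/Ω ≈ 65.8 kip

E60XX → F_EXX = 60 ksi.
Effective throat (given) t_e = 0.5625 in.
A_we = 0.5625 × 6.5 = 3.656 in².
F_nw = 0.6 F_EXX = 36 ksi.
R_n/Ω = (36 × 3.656) / 2.0 = 65.81 kip.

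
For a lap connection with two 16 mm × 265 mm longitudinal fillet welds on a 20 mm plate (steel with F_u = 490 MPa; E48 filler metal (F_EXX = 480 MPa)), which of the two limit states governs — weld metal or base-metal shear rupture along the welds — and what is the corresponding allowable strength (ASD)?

t_e = 0.707 × 16 = 11.31 mm; L = 530 mm.
Weld metal: R_n/Ω = (1/2.0) × 0.6 × 480 × 11.31 × 530 × 10⁻³ = 863.3 kN.
Base metal (shear rupture): R_n/Ω = (1/2.0) × 0.6 × 490 × 20 × 530 × 10⁻³ = 1558 kN.
Governing: weld metal.

R_n/Ω ≈ 863 kN (weld metal governs)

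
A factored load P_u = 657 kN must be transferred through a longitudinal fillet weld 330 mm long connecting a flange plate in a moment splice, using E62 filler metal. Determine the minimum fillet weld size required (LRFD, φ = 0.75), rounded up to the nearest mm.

E62XX → F_EXX = 620 MPa.
Total weld length L = 330 mm.
Required throat t_e = P_u / (φ × 0.6 F_EXX × L) = 657 / (0.75 × 0.6 × 620 × 330 × 10⁻³) = 7.136 mm.
Required leg w = t_e / 0.707 = 10.09 mm → use 11 mm.

w = 11 mm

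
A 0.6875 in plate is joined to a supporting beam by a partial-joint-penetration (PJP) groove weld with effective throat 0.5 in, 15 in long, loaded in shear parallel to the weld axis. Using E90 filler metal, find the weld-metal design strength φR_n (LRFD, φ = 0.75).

φR_n ≈ 304 kip

E90XX → F_EXX = 90 ksi.
Effective throat (given) t_e = 0.5 in.
A_we = 0.5 × 15 = 7.5 in².
F_nw = 0.6 F_EXX = 54 ksi.
φR_n = 0.75 × 54 × 7.5 = 303.8 kip.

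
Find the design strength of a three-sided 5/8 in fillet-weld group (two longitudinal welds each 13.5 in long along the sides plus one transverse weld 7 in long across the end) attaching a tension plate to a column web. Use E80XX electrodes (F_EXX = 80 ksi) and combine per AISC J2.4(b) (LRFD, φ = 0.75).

t_e = 0.707 × 0.625 = 0.4419 in.
R_nwl = 0.6 × 80 × 0.4419 × 27 = 572.7 kips (longitudinal, 2 welds).
R_nwt = 0.6 × 80 × 0.4419 × 7 = 148.5 kips (transverse, base value).
(i) R_nwl + R_nwt = 721.1 kips; (ii) 0.85 R_nwl + 1.5 R_nwt = 709.5 kips.
R_n = max = 721.1 kips [governs: (i)]; φR_n = 540.9 kips.

φR_n ≈ 541 kips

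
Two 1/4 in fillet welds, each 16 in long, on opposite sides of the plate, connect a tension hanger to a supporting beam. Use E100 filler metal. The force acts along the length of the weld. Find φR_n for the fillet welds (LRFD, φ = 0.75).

E100XX → F_EXX = 100 ksi.
Effective throat t_e = 0.707 × 0.25 = 0.1767 in.
Total length L = 32 in; A_we = 0.1767 × 32 = 5.656 in².
F_nw = 0.6 F_EXX = 0.6 × 100 = 60 ksi.
φR_n = 0.75 × 60 × 5.656 = 254.5 kip.

φR_n ≈ 255 kip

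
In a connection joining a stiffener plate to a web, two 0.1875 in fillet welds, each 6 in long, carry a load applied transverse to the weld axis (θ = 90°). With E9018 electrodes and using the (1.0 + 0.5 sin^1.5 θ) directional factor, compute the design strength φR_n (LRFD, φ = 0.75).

E90XX → F_EXX = 90 ksi.
t_e = 0.707 × 0.1875 = 0.1326 in; A_we = 0.1326 × 12 = 1.591 in².
Directional factor: 1.0 + 0.5 sin^1.5(90°) = 1.5.
F_nw = 0.6 × 90 × 1.5 = 81 ksi.
φR_n = 0.75 × 81 × 1.591 = 96.64 kips.

φR_n ≈ 96.6 kips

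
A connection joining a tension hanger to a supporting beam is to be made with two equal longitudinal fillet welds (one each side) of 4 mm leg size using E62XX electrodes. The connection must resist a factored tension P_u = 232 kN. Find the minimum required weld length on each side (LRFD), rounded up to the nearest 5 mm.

L = 150 mm on each side

E62XX → F_EXX = 620 MPa.
Throat t_e = 0.707 × 4 = 2.828 mm.
φr_n = 0.75 × 0.6 × 620 × 2.828 × 10⁻³ = 0.789 kN/mm.
L_req = P_u / φr_n = 232 / 0.789 = 294 mm total.
Per side: 294 / 2 = 147 mm.
Round up → use L = 150 mm on each side.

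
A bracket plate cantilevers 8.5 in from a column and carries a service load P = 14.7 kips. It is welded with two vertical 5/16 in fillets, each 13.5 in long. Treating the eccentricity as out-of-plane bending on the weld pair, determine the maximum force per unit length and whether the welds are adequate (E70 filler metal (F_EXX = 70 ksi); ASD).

f_max ≈ 2.13 kip/in; adequate

L_w = 2 × 13.5 = 27 in; section modulus (unit throat) S = 2 × L²/6 = 60.75 in².
Direct shear f_v = P/L_w = 14.7/27 = 0.5444 kip/in.
Moment M = P × e = 14.7 × 8.5 = 124.95 kip·in; bending f_b = M/S = 2.057 kip/in.
f_max = √(f_v² + f_b²) = √(0.5444² + 2.057²) = 2.128 kip/in.
r_n/Ω = (1/2.0) × 0.6 × 70 × (0.707 × 0.3125) = 4.64 kip/in → adequate.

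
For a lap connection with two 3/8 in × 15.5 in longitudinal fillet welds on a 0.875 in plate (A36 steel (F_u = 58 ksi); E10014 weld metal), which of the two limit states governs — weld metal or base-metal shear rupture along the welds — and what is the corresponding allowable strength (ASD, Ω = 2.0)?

R_n/Ω ≈ 247 kips (weld metal governs)

E100XX → F_EXX = 100 ksi.
t_e = 0.707 × 0.375 = 0.2651 in; L = 31 in.
Weld metal: R_n/Ω = (1/2.0) × 0.6 × 100 × 0.2651 × 31 = 246.6 kips.
Base metal (shear rupture): R_n/Ω = (1/2.0) × 0.6 × 58 × 0.875 × 31 = 472 kips.
Governing: weld metal.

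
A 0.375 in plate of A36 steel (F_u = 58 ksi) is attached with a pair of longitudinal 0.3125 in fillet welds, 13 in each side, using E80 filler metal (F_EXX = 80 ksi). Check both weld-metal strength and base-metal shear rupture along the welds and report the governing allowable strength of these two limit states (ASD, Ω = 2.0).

t_e = 0.707 × 0.3125 = 0.2209 in; L = 26 in.
Weld metal: R_n/Ω = (1/2.0) × 0.6 × 80 × 0.2209 × 26 = 137.9 kips.
Base metal (shear rupture): R_n/Ω = (1/2.0) × 0.6 × 58 × 0.375 × 26 = 169.6 kips.
Governing: weld metal.

R_n/Ω ≈ 138 kips (weld metal governs)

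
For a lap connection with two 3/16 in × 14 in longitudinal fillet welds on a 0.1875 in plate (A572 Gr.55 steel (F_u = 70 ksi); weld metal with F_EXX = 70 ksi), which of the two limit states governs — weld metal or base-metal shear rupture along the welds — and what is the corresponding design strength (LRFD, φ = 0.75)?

φR_n ≈ 117 kips (weld metal governs)

t_e = 0.707 × 0.1875 = 0.1326 in; L = 28 in.
Weld metal: φR_n = 0.75 × 0.6 × 70 × 0.1326 × 28 = 116.9 kips.
Base metal (shear rupture): φR_n = 0.75 × 0.6 × 70 × 0.1875 × 28 = 165.4 kips.
Governing: weld metal.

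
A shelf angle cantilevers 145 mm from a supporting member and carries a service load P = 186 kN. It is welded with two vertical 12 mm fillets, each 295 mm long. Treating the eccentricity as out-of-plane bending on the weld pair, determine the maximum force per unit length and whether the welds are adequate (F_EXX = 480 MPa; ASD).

f_max ≈ 982 N/mm; adequate

L_w = 2 × 295 = 590 mm; section modulus (unit throat) S = 2 × L²/6 = 29010 mm².
Direct shear f_v = P/L_w = 186×10³/590 = 315.3 N/mm.
Moment M = P × e = 186×10³ × 145 = 26970000 N·mm; bending f_b = M/S = 929.7 N/mm.
f_max = √(f_v² + f_b²) = √(315.3² + 929.7²) = 981.7 N/mm.
r_n/Ω = (1/2.0) × 0.6 × 480 × (0.707 × 12) = 1222 N/mm → adequate.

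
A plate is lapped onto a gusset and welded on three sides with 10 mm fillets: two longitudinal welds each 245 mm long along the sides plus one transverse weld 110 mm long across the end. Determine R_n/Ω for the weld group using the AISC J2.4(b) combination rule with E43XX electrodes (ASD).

R_n/Ω ≈ 547 kN

E43XX → F_EXX = 430 MPa.
t_e = 0.707 × 10 = 7.07 mm.
R_nwl = 0.6 × 430 × 7.07 × 490 × 10⁻³ = 893.8 kN (longitudinal, 2 welds).
R_nwt = 0.6 × 430 × 7.07 × 110 × 10⁻³ = 200.6 kN (transverse, base value).
(i) R_nwl + R_nwt = 1094 kN; (ii) 0.85 R_nwl + 1.5 R_nwt = 1061 kN.
R_n = max = 1094 kN [governs: (i)]; R_n/Ω = 547.2 kN.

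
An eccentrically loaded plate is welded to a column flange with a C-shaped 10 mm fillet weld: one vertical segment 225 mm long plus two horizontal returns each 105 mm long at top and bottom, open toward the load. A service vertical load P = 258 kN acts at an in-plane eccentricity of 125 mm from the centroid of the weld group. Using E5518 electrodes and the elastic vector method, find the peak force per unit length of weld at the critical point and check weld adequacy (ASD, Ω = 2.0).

f_max ≈ 1510 N/mm; NOT adequate

E55XX → F_EXX = 550 MPa.
Total weld length L_w = 435 mm. Treat welds as unit-width lines.
Centroid: x̄ = 2×105×52.5 / 435 = 25.34 mm from the vertical weld.
Polar moment about centroid: J = I_x + I_y = [225³/12 + 2×105×112.5²] + [225×25.34² + 2(105³/12 + 105×27.16²)] = 4099000 mm³.
Direct shear f_v = P/L_w = 258×10³ / 435 = 593.1 N/mm (vertical).
Torsion M = P·e = 258×10³ × 125 = 32250000 N·mm.
Critical point at (x, y) = (79.66, 112.5) from centroid. f_tx = M·y/J = 885 N/mm; f_ty = M·x/J = 626.7 N/mm.
Resultant f_max = √[f_tx² + (f_v + f_ty)²] = √[885² + (593.1 + 626.7)²] = 1507 N/mm.
Capacity per unit length: r_n/Ω = (1/2.0) × 0.6 × 550 × (0.707 × 10) = 1167 N/mm.
1507 > 1167 → NOT adequate.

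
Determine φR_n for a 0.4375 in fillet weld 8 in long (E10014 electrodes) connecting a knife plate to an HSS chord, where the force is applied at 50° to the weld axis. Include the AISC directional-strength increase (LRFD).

φR_n ≈ 149 kip

E100XX → F_EXX = 100 ksi.
t_e = 0.707 × 0.4375 = 0.3093 in; A_we = 0.3093 × 8 = 2.474 in².
Directional factor: 1.0 + 0.5 sin^1.5(50°) = 1.335.
F_nw = 0.6 × 100 × 1.335 = 80.11 ksi.
φR_n = 0.75 × 80.11 × 2.474 = 148.7 kip.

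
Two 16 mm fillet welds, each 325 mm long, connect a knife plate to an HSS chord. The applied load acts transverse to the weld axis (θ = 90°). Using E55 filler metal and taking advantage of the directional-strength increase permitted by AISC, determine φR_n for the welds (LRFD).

φR_n ≈ 2730 kN

E55XX → F_EXX = 550 MPa.
t_e = 0.707 × 16 = 11.31 mm; A_we = 11.31 × 650 = 7353 mm².
Directional factor: 1.0 + 0.5 sin^1.5(90°) = 1.5.
F_nw = 0.6 × 550 × 1.5 = 495 MPa.
φR_n = 0.75 × 495 × 7353 × 10⁻³ = 2730 kN.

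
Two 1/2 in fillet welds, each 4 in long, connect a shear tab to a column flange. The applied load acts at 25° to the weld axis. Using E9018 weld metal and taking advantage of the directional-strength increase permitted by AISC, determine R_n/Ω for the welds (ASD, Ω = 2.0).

R_n/Ω ≈ 86.8 kip

E90XX → F_EXX = 90 ksi.
t_e = 0.707 × 0.5 = 0.3535 in; A_we = 0.3535 × 8 = 2.828 in².
Directional factor: 1.0 + 0.5 sin^1.5(25°) = 1.137.
F_nw = 0.6 × 90 × 1.137 = 61.42 ksi.
R_n/Ω = (61.42 × 2.828) / 2.0 = 86.85 kip.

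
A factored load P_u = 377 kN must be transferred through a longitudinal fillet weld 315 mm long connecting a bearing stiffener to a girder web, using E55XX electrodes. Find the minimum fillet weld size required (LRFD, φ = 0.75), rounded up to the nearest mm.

E55XX → F_EXX = 550 MPa.
Total weld length L = 315 mm.
Required throat t_e = P_u / (φ × 0.6 F_EXX × L) = 377 / (0.75 × 0.6 × 550 × 315 × 10⁻³) = 4.836 mm.
Required leg w = t_e / 0.707 = 6.84 mm → use 7 mm.

w = 7 mm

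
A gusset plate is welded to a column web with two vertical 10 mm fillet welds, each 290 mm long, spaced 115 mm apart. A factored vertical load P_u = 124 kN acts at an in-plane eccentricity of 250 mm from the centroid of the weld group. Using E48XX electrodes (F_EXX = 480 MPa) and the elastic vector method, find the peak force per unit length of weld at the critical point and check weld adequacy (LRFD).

f_max ≈ 909 N/mm; adequate

Total weld length L_w = 580 mm. Treat welds as unit-width lines.
Polar moment about centroid: J = 2[d³/12 + d(b/2)²] = 2[290³/12 + 290×57.5²] = 5982000 mm³.
Direct shear f_v = P/L_w = 124×10³ / 580 = 213.8 N/mm (vertical).
Torsion M = P·e = 124×10³ × 250 = 31000000 N·mm.
Critical point at (x, y) = (57.5, 145) from centroid. f_tx = M·y/J = 751.4 N/mm; f_ty = M·x/J = 298 N/mm.
Resultant f_max = √[f_tx² + (f_v + f_ty)²] = √[751.4² + (213.8 + 298)²] = 909.1 N/mm.
Capacity per unit length: φr_n = 0.75 × 0.6 × 480 × (0.707 × 10) = 1527 N/mm.
909.1 ≤ 1527 → adequate.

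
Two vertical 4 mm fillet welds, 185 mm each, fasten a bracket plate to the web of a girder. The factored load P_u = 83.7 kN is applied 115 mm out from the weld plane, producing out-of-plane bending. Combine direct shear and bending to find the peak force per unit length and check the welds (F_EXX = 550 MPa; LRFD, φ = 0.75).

L_w = 2 × 185 = 370 mm; section modulus (unit throat) S = 2 × L²/6 = 11410 mm².
Direct shear f_v = P/L_w = 83.7×10³/370 = 226.2 N/mm.
Moment M = P × e = 83.7×10³ × 115 = 9625500 N·mm; bending f_b = M/S = 843.7 N/mm.
f_max = √(f_v² + f_b²) = √(226.2² + 843.7²) = 873.5 N/mm.
φr_n = 0.75 × 0.6 × 550 × (0.707 × 4) = 699.9 N/mm → NOT adequate.

f_max ≈ 874 N/mm; NOT adequate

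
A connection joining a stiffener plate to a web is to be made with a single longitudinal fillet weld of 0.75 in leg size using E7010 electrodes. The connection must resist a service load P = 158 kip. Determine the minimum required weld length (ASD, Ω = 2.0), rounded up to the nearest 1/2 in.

E70XX → F_EXX = 70 ksi.
Throat t_e = 0.707 × 0.75 = 0.5302 in.
r_n/Ω = (0.6 × 70 × 0.5302) / 2.0 = 11.14 kip/in.
L_req = P / (r_n/Ω) = 158 / 11.14 = 14.19 in total.
Round up → use L = 14.5 in.

L = 14.5 in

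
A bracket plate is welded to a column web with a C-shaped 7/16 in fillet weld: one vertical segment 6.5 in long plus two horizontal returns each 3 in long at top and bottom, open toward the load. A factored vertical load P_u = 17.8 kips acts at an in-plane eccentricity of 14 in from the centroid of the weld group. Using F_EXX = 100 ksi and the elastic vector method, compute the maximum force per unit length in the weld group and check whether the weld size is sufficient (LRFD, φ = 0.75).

Total weld length L_w = 12.5 in. Treat welds as unit-width lines.
Centroid: x̄ = 2×3×1.5 / 12.5 = 0.72 in from the vertical weld.
Polar moment about centroid: J = I_x + I_y = [6.5³/12 + 2×3×3.25²] + [6.5×0.72² + 2(3³/12 + 3×0.78²)] = 97.78 in³.
Direct shear f_v = P/L_w = 17.8 / 12.5 = 1.424 kip/in (vertical).
Torsion M = P·e = 17.8 × 14 = 249.2 kip·in.
Critical point at (x, y) = (2.28, 3.25) from centroid. f_tx = M·y/J = 8.283 kip/in; f_ty = M·x/J = 5.811 kip/in.
Resultant f_max = √[f_tx² + (f_v + f_ty)²] = √[8.283² + (1.424 + 5.811)²] = 11 kip/in.
Capacity per unit length: φr_n = 0.75 × 0.6 × 100 × (0.707 × 0.4375) = 13.92 kip/in.
11 ≤ 13.92 → adequate.

f_max ≈ 11 kip/in; adequate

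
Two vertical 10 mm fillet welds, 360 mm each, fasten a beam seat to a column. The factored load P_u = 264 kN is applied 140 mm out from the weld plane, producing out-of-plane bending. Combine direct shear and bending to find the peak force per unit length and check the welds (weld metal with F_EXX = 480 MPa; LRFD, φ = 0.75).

f_max ≈ 931 N/mm; adequate

L_w = 2 × 360 = 720 mm; section modulus (unit throat) S = 2 × L²/6 = 43200 mm².
Direct shear f_v = P/L_w = 264×10³/720 = 366.7 N/mm.
Moment M = P × e = 264×10³ × 140 = 36960000 N·mm; bending f_b = M/S = 855.6 N/mm.
f_max = √(f_v² + f_b²) = √(366.7² + 855.6²) = 930.8 N/mm.
φr_n = 0.75 × 0.6 × 480 × (0.707 × 10) = 1527 N/mm → adequate.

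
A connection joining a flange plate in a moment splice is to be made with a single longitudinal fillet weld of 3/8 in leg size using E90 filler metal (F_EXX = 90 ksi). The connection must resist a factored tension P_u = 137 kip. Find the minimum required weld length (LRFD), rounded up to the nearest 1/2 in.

Throat t_e = 0.707 × 0.375 = 0.2651 in.
φr_n = 0.75 × 0.6 × 90 × 0.2651 = 10.74 kip/in.
L_req = P_u / φr_n = 137 / 10.74 = 12.76 in total.
Round up → use L = 13 in.

L = 13 in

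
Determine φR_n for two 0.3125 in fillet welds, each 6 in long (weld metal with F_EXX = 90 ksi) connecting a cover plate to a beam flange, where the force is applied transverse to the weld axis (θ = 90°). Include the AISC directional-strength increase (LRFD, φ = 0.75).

t_e = 0.707 × 0.3125 = 0.2209 in; A_we = 0.2209 × 12 = 2.651 in².
Directional factor: 1.0 + 0.5 sin^1.5(90°) = 1.5.
F_nw = 0.6 × 90 × 1.5 = 81 ksi.
φR_n = 0.75 × 81 × 2.651 = 161.1 kip.

φR_n ≈ 161 kip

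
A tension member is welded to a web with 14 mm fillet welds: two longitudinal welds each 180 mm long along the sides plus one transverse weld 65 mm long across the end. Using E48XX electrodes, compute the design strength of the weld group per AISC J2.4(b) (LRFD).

φR_n ≈ 909 kN

E48XX → F_EXX = 480 MPa.
t_e = 0.707 × 14 = 9.898 mm.
R_nwl = 0.6 × 480 × 9.898 × 360 × 10⁻³ = 1026 kN (longitudinal, 2 welds).
R_nwt = 0.6 × 480 × 9.898 × 65 × 10⁻³ = 185.3 kN (transverse, base value).
(i) R_nwl + R_nwt = 1212 kN; (ii) 0.85 R_nwl + 1.5 R_nwt = 1150 kN.
R_n = max = 1212 kN [governs: (i)]; φR_n = 908.6 kN.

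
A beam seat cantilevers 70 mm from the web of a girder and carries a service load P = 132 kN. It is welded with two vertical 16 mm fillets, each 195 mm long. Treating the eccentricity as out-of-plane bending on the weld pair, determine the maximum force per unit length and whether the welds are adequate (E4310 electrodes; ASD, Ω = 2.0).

f_max ≈ 804 N/mm; adequate

E43XX → F_EXX = 430 MPa.
L_w = 2 × 195 = 390 mm; section modulus (unit throat) S = 2 × L²/6 = 12680 mm².
Direct shear f_v = P/L_w = 132×10³/390 = 338.5 N/mm.
Moment M = P × e = 132×10³ × 70 = 9240000 N·mm; bending f_b = M/S = 729 N/mm.
f_max = √(f_v² + f_b²) = √(338.5² + 729²) = 803.7 N/mm.
r_n/Ω = (1/2.0) × 0.6 × 430 × (0.707 × 16) = 1459 N/mm → adequate.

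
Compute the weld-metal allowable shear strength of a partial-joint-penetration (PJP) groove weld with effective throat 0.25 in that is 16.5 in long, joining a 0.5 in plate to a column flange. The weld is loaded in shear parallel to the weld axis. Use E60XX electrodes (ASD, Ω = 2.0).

E60XX → F_EXX = 60 ksi.
Effective throat (given) t_e = 0.25 in.
A_we = 0.25 × 16.5 = 4.125 in².
F_nw = 0.6 F_EXX = 36 ksi.
R_n/Ω = (36 × 4.125) / 2.0 = 74.25 kips.

R_n/Ω ≈ 74.2 kips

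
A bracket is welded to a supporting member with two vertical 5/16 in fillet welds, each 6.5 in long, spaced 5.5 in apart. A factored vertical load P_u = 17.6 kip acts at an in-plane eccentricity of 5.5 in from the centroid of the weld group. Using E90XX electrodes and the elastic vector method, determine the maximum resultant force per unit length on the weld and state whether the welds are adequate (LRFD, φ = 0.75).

E90XX → F_EXX = 90 ksi.
Total weld length L_w = 13 in. Treat welds as unit-width lines.
Polar moment about centroid: J = 2[d³/12 + d(b/2)²] = 2[6.5³/12 + 6.5×2.75²] = 144.1 in³.
Direct shear f_v = P/L_w = 17.6 / 13 = 1.354 kip/in (vertical).
Torsion M = P·e = 17.6 × 5.5 = 96.8 kip·in.
Critical point at (x, y) = (2.75, 3.25) from centroid. f_tx = M·y/J = 2.183 kip/in; f_ty = M·x/J = 1.848 kip/in.
Resultant f_max = √[f_tx² + (f_v + f_ty)²] = √[2.183² + (1.354 + 1.848)²] = 3.875 kip/in.
Capacity per unit length: φr_n = 0.75 × 0.6 × 90 × (0.707 × 0.3125) = 8.948 kip/in.
3.875 ≤ 8.948 → adequate.

f_max ≈ 3.88 kip/in; adequate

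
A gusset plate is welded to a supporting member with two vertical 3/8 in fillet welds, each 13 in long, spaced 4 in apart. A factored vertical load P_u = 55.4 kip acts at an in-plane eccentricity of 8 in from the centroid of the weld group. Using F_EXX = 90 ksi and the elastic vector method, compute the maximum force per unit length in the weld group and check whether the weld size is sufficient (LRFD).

f_max ≈ 7.33 kip/in; adequate

Total weld length L_w = 26 in. Treat welds as unit-width lines.
Polar moment about centroid: J = 2[d³/12 + d(b/2)²] = 2[13³/12 + 13×2²] = 470.2 in³.
Direct shear f_v = P/L_w = 55.4 / 26 = 2.131 kip/in (vertical).
Torsion M = P·e = 55.4 × 8 = 443.2 kip·in.
Critical point at (x, y) = (2, 6.5) from centroid. f_tx = M·y/J = 6.127 kip/in; f_ty = M·x/J = 1.885 kip/in.
Resultant f_max = √[f_tx² + (f_v + f_ty)²] = √[6.127² + (2.131 + 1.885)²] = 7.326 kip/in.
Capacity per unit length: φr_n = 0.75 × 0.6 × 90 × (0.707 × 0.375) = 10.74 kip/in.
7.326 ≤ 10.74 → adequate.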